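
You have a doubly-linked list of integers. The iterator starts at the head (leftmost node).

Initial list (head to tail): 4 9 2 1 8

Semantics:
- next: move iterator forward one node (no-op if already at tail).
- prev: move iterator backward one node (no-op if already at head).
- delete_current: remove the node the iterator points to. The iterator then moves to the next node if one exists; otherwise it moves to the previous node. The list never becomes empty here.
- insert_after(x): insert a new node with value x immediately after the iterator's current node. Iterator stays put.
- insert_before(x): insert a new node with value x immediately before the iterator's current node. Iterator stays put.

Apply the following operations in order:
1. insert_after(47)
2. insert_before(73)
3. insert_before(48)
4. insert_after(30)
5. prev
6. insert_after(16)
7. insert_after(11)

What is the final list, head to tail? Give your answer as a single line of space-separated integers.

Answer: 73 48 11 16 4 30 47 9 2 1 8

Derivation:
After 1 (insert_after(47)): list=[4, 47, 9, 2, 1, 8] cursor@4
After 2 (insert_before(73)): list=[73, 4, 47, 9, 2, 1, 8] cursor@4
After 3 (insert_before(48)): list=[73, 48, 4, 47, 9, 2, 1, 8] cursor@4
After 4 (insert_after(30)): list=[73, 48, 4, 30, 47, 9, 2, 1, 8] cursor@4
After 5 (prev): list=[73, 48, 4, 30, 47, 9, 2, 1, 8] cursor@48
After 6 (insert_after(16)): list=[73, 48, 16, 4, 30, 47, 9, 2, 1, 8] cursor@48
After 7 (insert_after(11)): list=[73, 48, 11, 16, 4, 30, 47, 9, 2, 1, 8] cursor@48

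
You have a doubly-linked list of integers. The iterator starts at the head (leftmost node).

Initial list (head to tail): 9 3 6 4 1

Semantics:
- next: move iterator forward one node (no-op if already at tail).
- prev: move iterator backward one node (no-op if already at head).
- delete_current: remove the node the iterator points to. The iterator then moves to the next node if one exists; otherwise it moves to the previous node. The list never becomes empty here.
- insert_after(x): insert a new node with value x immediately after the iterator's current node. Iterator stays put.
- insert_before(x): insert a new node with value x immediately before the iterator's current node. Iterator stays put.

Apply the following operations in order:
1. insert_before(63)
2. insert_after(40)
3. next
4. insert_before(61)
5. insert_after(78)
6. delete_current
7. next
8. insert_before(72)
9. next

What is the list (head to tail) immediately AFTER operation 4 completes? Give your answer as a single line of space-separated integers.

Answer: 63 9 61 40 3 6 4 1

Derivation:
After 1 (insert_before(63)): list=[63, 9, 3, 6, 4, 1] cursor@9
After 2 (insert_after(40)): list=[63, 9, 40, 3, 6, 4, 1] cursor@9
After 3 (next): list=[63, 9, 40, 3, 6, 4, 1] cursor@40
After 4 (insert_before(61)): list=[63, 9, 61, 40, 3, 6, 4, 1] cursor@40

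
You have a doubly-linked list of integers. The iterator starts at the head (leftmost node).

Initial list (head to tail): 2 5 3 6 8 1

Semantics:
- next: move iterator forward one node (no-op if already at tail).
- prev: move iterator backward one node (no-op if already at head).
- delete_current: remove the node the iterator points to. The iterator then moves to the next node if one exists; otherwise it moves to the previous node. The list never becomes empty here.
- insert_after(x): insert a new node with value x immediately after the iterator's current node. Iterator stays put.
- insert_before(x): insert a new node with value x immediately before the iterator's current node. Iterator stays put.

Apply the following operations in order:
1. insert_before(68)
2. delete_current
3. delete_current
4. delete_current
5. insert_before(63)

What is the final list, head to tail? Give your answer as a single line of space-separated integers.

After 1 (insert_before(68)): list=[68, 2, 5, 3, 6, 8, 1] cursor@2
After 2 (delete_current): list=[68, 5, 3, 6, 8, 1] cursor@5
After 3 (delete_current): list=[68, 3, 6, 8, 1] cursor@3
After 4 (delete_current): list=[68, 6, 8, 1] cursor@6
After 5 (insert_before(63)): list=[68, 63, 6, 8, 1] cursor@6

Answer: 68 63 6 8 1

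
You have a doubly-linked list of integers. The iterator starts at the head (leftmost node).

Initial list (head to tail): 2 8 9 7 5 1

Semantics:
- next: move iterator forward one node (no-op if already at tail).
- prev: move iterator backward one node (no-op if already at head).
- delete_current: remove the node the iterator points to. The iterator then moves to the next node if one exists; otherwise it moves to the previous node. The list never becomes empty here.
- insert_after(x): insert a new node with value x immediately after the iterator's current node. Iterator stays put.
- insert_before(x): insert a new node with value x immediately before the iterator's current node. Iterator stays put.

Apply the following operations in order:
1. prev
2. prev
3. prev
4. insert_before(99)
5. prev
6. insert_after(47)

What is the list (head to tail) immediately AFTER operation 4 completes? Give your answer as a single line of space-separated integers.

After 1 (prev): list=[2, 8, 9, 7, 5, 1] cursor@2
After 2 (prev): list=[2, 8, 9, 7, 5, 1] cursor@2
After 3 (prev): list=[2, 8, 9, 7, 5, 1] cursor@2
After 4 (insert_before(99)): list=[99, 2, 8, 9, 7, 5, 1] cursor@2

Answer: 99 2 8 9 7 5 1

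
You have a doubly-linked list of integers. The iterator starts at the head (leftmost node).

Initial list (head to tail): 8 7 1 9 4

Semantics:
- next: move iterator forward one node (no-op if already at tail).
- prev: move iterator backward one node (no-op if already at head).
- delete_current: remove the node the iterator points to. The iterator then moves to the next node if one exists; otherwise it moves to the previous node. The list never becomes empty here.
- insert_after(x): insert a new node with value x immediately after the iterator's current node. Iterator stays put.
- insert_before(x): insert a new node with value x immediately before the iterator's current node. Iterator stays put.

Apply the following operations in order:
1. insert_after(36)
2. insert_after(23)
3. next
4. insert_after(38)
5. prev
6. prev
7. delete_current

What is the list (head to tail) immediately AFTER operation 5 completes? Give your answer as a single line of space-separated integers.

Answer: 8 23 38 36 7 1 9 4

Derivation:
After 1 (insert_after(36)): list=[8, 36, 7, 1, 9, 4] cursor@8
After 2 (insert_after(23)): list=[8, 23, 36, 7, 1, 9, 4] cursor@8
After 3 (next): list=[8, 23, 36, 7, 1, 9, 4] cursor@23
After 4 (insert_after(38)): list=[8, 23, 38, 36, 7, 1, 9, 4] cursor@23
After 5 (prev): list=[8, 23, 38, 36, 7, 1, 9, 4] cursor@8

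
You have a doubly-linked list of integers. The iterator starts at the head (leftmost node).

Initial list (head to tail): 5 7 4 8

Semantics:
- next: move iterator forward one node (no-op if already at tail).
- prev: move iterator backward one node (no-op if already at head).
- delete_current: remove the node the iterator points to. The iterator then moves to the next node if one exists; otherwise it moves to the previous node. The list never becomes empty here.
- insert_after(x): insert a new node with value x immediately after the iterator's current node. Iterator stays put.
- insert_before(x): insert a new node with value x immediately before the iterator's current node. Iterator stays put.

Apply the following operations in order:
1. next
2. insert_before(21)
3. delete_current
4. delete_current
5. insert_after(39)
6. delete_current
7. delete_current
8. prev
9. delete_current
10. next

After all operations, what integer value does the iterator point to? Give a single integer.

After 1 (next): list=[5, 7, 4, 8] cursor@7
After 2 (insert_before(21)): list=[5, 21, 7, 4, 8] cursor@7
After 3 (delete_current): list=[5, 21, 4, 8] cursor@4
After 4 (delete_current): list=[5, 21, 8] cursor@8
After 5 (insert_after(39)): list=[5, 21, 8, 39] cursor@8
After 6 (delete_current): list=[5, 21, 39] cursor@39
After 7 (delete_current): list=[5, 21] cursor@21
After 8 (prev): list=[5, 21] cursor@5
After 9 (delete_current): list=[21] cursor@21
After 10 (next): list=[21] cursor@21

Answer: 21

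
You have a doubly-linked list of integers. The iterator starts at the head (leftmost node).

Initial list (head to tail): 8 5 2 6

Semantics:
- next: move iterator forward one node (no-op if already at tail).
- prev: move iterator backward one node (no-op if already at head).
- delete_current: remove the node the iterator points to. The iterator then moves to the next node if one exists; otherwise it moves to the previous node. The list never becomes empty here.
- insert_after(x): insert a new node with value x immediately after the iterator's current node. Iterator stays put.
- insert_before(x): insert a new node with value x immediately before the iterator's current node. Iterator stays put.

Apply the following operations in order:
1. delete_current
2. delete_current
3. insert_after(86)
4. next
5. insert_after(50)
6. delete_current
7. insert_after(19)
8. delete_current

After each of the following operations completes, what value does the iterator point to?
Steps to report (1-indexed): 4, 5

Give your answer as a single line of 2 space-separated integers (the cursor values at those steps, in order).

After 1 (delete_current): list=[5, 2, 6] cursor@5
After 2 (delete_current): list=[2, 6] cursor@2
After 3 (insert_after(86)): list=[2, 86, 6] cursor@2
After 4 (next): list=[2, 86, 6] cursor@86
After 5 (insert_after(50)): list=[2, 86, 50, 6] cursor@86
After 6 (delete_current): list=[2, 50, 6] cursor@50
After 7 (insert_after(19)): list=[2, 50, 19, 6] cursor@50
After 8 (delete_current): list=[2, 19, 6] cursor@19

Answer: 86 86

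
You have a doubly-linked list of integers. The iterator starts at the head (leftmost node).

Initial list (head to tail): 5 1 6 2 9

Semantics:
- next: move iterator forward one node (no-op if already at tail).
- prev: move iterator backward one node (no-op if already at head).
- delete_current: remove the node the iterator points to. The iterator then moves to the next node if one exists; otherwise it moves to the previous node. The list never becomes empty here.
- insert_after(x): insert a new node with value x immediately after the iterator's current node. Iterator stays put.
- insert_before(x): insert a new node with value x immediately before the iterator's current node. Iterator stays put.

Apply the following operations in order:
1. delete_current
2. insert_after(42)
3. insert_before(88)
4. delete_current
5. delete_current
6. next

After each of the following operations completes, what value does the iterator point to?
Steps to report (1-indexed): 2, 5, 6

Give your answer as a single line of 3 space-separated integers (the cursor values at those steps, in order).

After 1 (delete_current): list=[1, 6, 2, 9] cursor@1
After 2 (insert_after(42)): list=[1, 42, 6, 2, 9] cursor@1
After 3 (insert_before(88)): list=[88, 1, 42, 6, 2, 9] cursor@1
After 4 (delete_current): list=[88, 42, 6, 2, 9] cursor@42
After 5 (delete_current): list=[88, 6, 2, 9] cursor@6
After 6 (next): list=[88, 6, 2, 9] cursor@2

Answer: 1 6 2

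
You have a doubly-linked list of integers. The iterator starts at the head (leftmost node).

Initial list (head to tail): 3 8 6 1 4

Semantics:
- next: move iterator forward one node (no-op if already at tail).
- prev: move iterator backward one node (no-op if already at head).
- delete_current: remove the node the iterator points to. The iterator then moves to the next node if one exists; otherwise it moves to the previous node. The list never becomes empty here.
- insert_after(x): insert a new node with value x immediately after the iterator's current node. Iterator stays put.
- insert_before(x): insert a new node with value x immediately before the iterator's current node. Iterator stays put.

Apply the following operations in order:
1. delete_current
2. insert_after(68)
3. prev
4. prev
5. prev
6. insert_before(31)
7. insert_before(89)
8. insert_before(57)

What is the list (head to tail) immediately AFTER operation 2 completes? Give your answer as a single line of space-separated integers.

Answer: 8 68 6 1 4

Derivation:
After 1 (delete_current): list=[8, 6, 1, 4] cursor@8
After 2 (insert_after(68)): list=[8, 68, 6, 1, 4] cursor@8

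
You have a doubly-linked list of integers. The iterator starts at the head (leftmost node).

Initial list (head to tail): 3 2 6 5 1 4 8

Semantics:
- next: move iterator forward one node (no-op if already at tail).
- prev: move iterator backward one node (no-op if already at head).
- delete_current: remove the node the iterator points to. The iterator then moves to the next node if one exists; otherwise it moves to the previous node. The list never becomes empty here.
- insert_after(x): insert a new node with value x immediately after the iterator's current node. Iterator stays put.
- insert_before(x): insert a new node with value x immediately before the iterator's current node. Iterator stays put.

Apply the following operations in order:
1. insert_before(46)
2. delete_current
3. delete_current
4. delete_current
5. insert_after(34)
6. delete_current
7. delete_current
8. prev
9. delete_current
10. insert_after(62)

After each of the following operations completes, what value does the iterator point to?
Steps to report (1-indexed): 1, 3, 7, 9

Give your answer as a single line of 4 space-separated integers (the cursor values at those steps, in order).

Answer: 3 6 1 1

Derivation:
After 1 (insert_before(46)): list=[46, 3, 2, 6, 5, 1, 4, 8] cursor@3
After 2 (delete_current): list=[46, 2, 6, 5, 1, 4, 8] cursor@2
After 3 (delete_current): list=[46, 6, 5, 1, 4, 8] cursor@6
After 4 (delete_current): list=[46, 5, 1, 4, 8] cursor@5
After 5 (insert_after(34)): list=[46, 5, 34, 1, 4, 8] cursor@5
After 6 (delete_current): list=[46, 34, 1, 4, 8] cursor@34
After 7 (delete_current): list=[46, 1, 4, 8] cursor@1
After 8 (prev): list=[46, 1, 4, 8] cursor@46
After 9 (delete_current): list=[1, 4, 8] cursor@1
After 10 (insert_after(62)): list=[1, 62, 4, 8] cursor@1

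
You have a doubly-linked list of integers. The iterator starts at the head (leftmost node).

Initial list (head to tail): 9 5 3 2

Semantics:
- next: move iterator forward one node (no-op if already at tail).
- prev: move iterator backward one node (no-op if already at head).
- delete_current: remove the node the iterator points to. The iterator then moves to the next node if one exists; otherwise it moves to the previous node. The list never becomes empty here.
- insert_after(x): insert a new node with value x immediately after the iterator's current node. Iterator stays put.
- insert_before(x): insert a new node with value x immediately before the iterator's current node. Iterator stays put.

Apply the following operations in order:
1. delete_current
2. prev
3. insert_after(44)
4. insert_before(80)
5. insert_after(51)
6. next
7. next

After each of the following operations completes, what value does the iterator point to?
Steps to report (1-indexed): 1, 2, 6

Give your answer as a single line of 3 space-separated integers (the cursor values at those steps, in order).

After 1 (delete_current): list=[5, 3, 2] cursor@5
After 2 (prev): list=[5, 3, 2] cursor@5
After 3 (insert_after(44)): list=[5, 44, 3, 2] cursor@5
After 4 (insert_before(80)): list=[80, 5, 44, 3, 2] cursor@5
After 5 (insert_after(51)): list=[80, 5, 51, 44, 3, 2] cursor@5
After 6 (next): list=[80, 5, 51, 44, 3, 2] cursor@51
After 7 (next): list=[80, 5, 51, 44, 3, 2] cursor@44

Answer: 5 5 51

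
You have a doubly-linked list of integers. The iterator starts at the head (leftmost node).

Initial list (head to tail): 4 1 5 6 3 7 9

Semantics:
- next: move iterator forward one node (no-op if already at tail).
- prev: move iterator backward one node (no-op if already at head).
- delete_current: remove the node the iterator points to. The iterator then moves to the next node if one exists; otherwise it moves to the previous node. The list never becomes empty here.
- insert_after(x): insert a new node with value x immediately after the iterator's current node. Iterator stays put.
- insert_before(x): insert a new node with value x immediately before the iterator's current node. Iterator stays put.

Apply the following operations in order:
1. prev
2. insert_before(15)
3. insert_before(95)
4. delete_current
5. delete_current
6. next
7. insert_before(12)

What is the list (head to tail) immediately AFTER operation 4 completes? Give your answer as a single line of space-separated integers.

Answer: 15 95 1 5 6 3 7 9

Derivation:
After 1 (prev): list=[4, 1, 5, 6, 3, 7, 9] cursor@4
After 2 (insert_before(15)): list=[15, 4, 1, 5, 6, 3, 7, 9] cursor@4
After 3 (insert_before(95)): list=[15, 95, 4, 1, 5, 6, 3, 7, 9] cursor@4
After 4 (delete_current): list=[15, 95, 1, 5, 6, 3, 7, 9] cursor@1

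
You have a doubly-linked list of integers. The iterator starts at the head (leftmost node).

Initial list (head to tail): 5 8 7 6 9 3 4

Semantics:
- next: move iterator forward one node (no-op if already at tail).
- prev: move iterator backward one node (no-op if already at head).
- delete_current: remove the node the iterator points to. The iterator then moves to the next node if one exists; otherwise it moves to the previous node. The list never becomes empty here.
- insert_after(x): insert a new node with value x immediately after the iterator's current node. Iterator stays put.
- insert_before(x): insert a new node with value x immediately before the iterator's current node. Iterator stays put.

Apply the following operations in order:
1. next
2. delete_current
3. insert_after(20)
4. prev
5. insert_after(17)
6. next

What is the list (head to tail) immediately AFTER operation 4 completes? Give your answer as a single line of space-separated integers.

Answer: 5 7 20 6 9 3 4

Derivation:
After 1 (next): list=[5, 8, 7, 6, 9, 3, 4] cursor@8
After 2 (delete_current): list=[5, 7, 6, 9, 3, 4] cursor@7
After 3 (insert_after(20)): list=[5, 7, 20, 6, 9, 3, 4] cursor@7
After 4 (prev): list=[5, 7, 20, 6, 9, 3, 4] cursor@5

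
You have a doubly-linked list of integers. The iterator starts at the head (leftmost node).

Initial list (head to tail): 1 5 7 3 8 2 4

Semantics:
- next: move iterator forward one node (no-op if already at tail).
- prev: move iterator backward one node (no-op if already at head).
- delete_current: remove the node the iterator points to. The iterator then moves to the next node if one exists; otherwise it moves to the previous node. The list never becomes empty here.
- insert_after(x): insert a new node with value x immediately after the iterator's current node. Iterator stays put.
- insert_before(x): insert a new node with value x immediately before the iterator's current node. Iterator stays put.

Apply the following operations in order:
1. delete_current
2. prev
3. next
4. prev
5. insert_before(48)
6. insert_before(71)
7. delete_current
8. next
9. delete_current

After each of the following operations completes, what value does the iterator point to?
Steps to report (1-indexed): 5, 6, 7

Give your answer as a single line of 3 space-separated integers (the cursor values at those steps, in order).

Answer: 5 5 7

Derivation:
After 1 (delete_current): list=[5, 7, 3, 8, 2, 4] cursor@5
After 2 (prev): list=[5, 7, 3, 8, 2, 4] cursor@5
After 3 (next): list=[5, 7, 3, 8, 2, 4] cursor@7
After 4 (prev): list=[5, 7, 3, 8, 2, 4] cursor@5
After 5 (insert_before(48)): list=[48, 5, 7, 3, 8, 2, 4] cursor@5
After 6 (insert_before(71)): list=[48, 71, 5, 7, 3, 8, 2, 4] cursor@5
After 7 (delete_current): list=[48, 71, 7, 3, 8, 2, 4] cursor@7
After 8 (next): list=[48, 71, 7, 3, 8, 2, 4] cursor@3
After 9 (delete_current): list=[48, 71, 7, 8, 2, 4] cursor@8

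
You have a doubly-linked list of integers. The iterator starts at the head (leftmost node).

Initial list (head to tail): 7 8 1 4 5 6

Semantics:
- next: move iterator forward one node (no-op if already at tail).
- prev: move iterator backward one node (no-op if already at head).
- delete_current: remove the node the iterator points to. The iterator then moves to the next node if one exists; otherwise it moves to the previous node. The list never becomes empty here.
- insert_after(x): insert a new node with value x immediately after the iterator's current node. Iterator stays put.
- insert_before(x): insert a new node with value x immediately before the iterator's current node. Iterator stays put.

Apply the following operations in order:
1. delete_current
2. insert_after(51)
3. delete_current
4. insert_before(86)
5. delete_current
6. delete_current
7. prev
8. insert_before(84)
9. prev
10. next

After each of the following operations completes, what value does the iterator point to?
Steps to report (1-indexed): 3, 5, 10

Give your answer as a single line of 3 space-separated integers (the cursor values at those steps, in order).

Answer: 51 1 86

Derivation:
After 1 (delete_current): list=[8, 1, 4, 5, 6] cursor@8
After 2 (insert_after(51)): list=[8, 51, 1, 4, 5, 6] cursor@8
After 3 (delete_current): list=[51, 1, 4, 5, 6] cursor@51
After 4 (insert_before(86)): list=[86, 51, 1, 4, 5, 6] cursor@51
After 5 (delete_current): list=[86, 1, 4, 5, 6] cursor@1
After 6 (delete_current): list=[86, 4, 5, 6] cursor@4
After 7 (prev): list=[86, 4, 5, 6] cursor@86
After 8 (insert_before(84)): list=[84, 86, 4, 5, 6] cursor@86
After 9 (prev): list=[84, 86, 4, 5, 6] cursor@84
After 10 (next): list=[84, 86, 4, 5, 6] cursor@86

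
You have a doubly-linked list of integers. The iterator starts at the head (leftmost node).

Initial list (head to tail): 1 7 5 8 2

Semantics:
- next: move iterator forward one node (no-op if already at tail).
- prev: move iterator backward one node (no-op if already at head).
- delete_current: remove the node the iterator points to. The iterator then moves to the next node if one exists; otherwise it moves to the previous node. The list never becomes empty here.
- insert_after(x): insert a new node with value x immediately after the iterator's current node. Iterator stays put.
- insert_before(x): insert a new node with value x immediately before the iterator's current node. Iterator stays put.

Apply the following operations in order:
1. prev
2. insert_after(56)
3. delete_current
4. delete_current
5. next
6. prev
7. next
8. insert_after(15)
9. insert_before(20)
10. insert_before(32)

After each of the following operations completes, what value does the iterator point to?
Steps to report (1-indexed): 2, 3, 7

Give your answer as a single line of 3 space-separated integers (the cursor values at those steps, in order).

Answer: 1 56 5

Derivation:
After 1 (prev): list=[1, 7, 5, 8, 2] cursor@1
After 2 (insert_after(56)): list=[1, 56, 7, 5, 8, 2] cursor@1
After 3 (delete_current): list=[56, 7, 5, 8, 2] cursor@56
After 4 (delete_current): list=[7, 5, 8, 2] cursor@7
After 5 (next): list=[7, 5, 8, 2] cursor@5
After 6 (prev): list=[7, 5, 8, 2] cursor@7
After 7 (next): list=[7, 5, 8, 2] cursor@5
After 8 (insert_after(15)): list=[7, 5, 15, 8, 2] cursor@5
After 9 (insert_before(20)): list=[7, 20, 5, 15, 8, 2] cursor@5
After 10 (insert_before(32)): list=[7, 20, 32, 5, 15, 8, 2] cursor@5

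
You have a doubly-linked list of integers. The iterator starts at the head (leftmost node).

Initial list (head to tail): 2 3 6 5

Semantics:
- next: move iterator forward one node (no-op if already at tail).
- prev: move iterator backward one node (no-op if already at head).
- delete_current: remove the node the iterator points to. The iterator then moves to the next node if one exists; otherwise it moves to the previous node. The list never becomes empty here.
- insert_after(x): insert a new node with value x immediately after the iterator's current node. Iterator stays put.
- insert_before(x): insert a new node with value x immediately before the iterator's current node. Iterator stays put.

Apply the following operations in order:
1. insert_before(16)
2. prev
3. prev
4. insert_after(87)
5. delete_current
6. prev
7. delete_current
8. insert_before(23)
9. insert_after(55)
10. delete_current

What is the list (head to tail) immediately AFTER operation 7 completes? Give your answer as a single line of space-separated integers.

After 1 (insert_before(16)): list=[16, 2, 3, 6, 5] cursor@2
After 2 (prev): list=[16, 2, 3, 6, 5] cursor@16
After 3 (prev): list=[16, 2, 3, 6, 5] cursor@16
After 4 (insert_after(87)): list=[16, 87, 2, 3, 6, 5] cursor@16
After 5 (delete_current): list=[87, 2, 3, 6, 5] cursor@87
After 6 (prev): list=[87, 2, 3, 6, 5] cursor@87
After 7 (delete_current): list=[2, 3, 6, 5] cursor@2

Answer: 2 3 6 5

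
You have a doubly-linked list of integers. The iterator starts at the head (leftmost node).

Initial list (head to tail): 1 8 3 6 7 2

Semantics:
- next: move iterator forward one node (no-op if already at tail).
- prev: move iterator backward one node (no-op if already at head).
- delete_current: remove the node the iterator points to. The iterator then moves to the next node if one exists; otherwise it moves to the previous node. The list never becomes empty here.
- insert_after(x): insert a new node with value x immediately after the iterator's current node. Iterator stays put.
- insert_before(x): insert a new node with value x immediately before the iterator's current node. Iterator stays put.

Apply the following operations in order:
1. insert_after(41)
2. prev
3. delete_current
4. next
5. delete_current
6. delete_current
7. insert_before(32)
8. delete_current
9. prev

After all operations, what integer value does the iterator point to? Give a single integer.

After 1 (insert_after(41)): list=[1, 41, 8, 3, 6, 7, 2] cursor@1
After 2 (prev): list=[1, 41, 8, 3, 6, 7, 2] cursor@1
After 3 (delete_current): list=[41, 8, 3, 6, 7, 2] cursor@41
After 4 (next): list=[41, 8, 3, 6, 7, 2] cursor@8
After 5 (delete_current): list=[41, 3, 6, 7, 2] cursor@3
After 6 (delete_current): list=[41, 6, 7, 2] cursor@6
After 7 (insert_before(32)): list=[41, 32, 6, 7, 2] cursor@6
After 8 (delete_current): list=[41, 32, 7, 2] cursor@7
After 9 (prev): list=[41, 32, 7, 2] cursor@32

Answer: 32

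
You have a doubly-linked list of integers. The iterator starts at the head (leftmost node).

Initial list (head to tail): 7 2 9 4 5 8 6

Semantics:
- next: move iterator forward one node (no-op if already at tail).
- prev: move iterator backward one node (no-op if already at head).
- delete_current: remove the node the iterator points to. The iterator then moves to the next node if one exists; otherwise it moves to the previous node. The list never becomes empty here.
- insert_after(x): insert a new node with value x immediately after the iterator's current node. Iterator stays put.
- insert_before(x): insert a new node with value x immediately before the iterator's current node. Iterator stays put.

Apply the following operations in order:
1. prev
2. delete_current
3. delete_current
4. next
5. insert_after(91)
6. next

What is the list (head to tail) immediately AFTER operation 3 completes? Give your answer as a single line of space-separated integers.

Answer: 9 4 5 8 6

Derivation:
After 1 (prev): list=[7, 2, 9, 4, 5, 8, 6] cursor@7
After 2 (delete_current): list=[2, 9, 4, 5, 8, 6] cursor@2
After 3 (delete_current): list=[9, 4, 5, 8, 6] cursor@9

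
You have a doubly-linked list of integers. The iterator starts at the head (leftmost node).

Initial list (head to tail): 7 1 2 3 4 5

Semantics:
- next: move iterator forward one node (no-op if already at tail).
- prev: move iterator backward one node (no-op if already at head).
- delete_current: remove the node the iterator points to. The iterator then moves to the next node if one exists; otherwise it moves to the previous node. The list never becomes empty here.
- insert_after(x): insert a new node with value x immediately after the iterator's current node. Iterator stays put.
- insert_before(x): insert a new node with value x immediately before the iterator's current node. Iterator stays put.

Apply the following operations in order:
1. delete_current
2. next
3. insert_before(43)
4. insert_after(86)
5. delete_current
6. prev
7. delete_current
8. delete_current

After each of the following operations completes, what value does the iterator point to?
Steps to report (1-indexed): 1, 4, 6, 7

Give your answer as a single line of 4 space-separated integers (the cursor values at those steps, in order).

Answer: 1 2 43 86

Derivation:
After 1 (delete_current): list=[1, 2, 3, 4, 5] cursor@1
After 2 (next): list=[1, 2, 3, 4, 5] cursor@2
After 3 (insert_before(43)): list=[1, 43, 2, 3, 4, 5] cursor@2
After 4 (insert_after(86)): list=[1, 43, 2, 86, 3, 4, 5] cursor@2
After 5 (delete_current): list=[1, 43, 86, 3, 4, 5] cursor@86
After 6 (prev): list=[1, 43, 86, 3, 4, 5] cursor@43
After 7 (delete_current): list=[1, 86, 3, 4, 5] cursor@86
After 8 (delete_current): list=[1, 3, 4, 5] cursor@3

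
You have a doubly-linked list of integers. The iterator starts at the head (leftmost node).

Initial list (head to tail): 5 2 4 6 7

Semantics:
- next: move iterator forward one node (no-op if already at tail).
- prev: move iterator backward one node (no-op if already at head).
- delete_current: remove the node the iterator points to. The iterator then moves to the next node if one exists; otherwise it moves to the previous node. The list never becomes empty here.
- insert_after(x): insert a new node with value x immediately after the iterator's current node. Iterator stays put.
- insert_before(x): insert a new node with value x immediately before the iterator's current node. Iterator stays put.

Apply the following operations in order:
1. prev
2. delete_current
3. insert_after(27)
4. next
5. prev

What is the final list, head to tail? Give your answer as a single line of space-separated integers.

After 1 (prev): list=[5, 2, 4, 6, 7] cursor@5
After 2 (delete_current): list=[2, 4, 6, 7] cursor@2
After 3 (insert_after(27)): list=[2, 27, 4, 6, 7] cursor@2
After 4 (next): list=[2, 27, 4, 6, 7] cursor@27
After 5 (prev): list=[2, 27, 4, 6, 7] cursor@2

Answer: 2 27 4 6 7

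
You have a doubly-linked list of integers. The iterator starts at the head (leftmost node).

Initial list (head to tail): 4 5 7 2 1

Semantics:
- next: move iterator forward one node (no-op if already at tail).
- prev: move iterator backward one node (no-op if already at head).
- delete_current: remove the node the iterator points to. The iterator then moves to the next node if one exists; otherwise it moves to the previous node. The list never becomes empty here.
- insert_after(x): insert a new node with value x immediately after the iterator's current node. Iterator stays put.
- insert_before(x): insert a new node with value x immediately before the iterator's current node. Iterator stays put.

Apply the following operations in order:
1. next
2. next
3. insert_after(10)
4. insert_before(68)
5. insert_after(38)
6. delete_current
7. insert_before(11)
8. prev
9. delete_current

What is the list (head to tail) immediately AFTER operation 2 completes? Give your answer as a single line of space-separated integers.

After 1 (next): list=[4, 5, 7, 2, 1] cursor@5
After 2 (next): list=[4, 5, 7, 2, 1] cursor@7

Answer: 4 5 7 2 1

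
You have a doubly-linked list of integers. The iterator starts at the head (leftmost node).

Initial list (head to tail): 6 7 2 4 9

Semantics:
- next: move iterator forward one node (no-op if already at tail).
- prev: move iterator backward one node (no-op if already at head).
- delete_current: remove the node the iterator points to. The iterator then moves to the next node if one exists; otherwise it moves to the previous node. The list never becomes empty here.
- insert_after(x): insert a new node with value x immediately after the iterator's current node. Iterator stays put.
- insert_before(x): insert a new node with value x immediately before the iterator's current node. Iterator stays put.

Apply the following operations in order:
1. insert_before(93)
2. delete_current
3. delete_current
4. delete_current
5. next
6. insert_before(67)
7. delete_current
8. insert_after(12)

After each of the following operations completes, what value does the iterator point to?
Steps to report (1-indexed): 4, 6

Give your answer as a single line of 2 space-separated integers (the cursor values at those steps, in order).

Answer: 4 9

Derivation:
After 1 (insert_before(93)): list=[93, 6, 7, 2, 4, 9] cursor@6
After 2 (delete_current): list=[93, 7, 2, 4, 9] cursor@7
After 3 (delete_current): list=[93, 2, 4, 9] cursor@2
After 4 (delete_current): list=[93, 4, 9] cursor@4
After 5 (next): list=[93, 4, 9] cursor@9
After 6 (insert_before(67)): list=[93, 4, 67, 9] cursor@9
After 7 (delete_current): list=[93, 4, 67] cursor@67
After 8 (insert_after(12)): list=[93, 4, 67, 12] cursor@67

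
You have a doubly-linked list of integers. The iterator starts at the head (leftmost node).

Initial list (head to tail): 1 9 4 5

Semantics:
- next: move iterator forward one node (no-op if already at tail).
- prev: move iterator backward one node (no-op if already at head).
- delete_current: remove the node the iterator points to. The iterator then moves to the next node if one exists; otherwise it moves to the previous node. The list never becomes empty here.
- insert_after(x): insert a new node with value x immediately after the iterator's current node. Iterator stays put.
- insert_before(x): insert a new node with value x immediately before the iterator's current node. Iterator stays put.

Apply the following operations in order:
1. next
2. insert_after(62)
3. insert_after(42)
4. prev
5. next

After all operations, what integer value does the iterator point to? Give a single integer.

After 1 (next): list=[1, 9, 4, 5] cursor@9
After 2 (insert_after(62)): list=[1, 9, 62, 4, 5] cursor@9
After 3 (insert_after(42)): list=[1, 9, 42, 62, 4, 5] cursor@9
After 4 (prev): list=[1, 9, 42, 62, 4, 5] cursor@1
After 5 (next): list=[1, 9, 42, 62, 4, 5] cursor@9

Answer: 9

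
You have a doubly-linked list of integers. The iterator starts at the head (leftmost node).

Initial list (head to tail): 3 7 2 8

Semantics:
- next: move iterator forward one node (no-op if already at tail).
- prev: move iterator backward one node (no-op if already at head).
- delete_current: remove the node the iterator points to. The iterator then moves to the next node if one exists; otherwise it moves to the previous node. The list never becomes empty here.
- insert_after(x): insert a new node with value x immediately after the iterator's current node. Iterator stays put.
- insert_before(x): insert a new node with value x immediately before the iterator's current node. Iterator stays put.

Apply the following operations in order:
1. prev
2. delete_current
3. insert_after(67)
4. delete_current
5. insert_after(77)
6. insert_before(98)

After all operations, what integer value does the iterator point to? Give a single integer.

Answer: 67

Derivation:
After 1 (prev): list=[3, 7, 2, 8] cursor@3
After 2 (delete_current): list=[7, 2, 8] cursor@7
After 3 (insert_after(67)): list=[7, 67, 2, 8] cursor@7
After 4 (delete_current): list=[67, 2, 8] cursor@67
After 5 (insert_after(77)): list=[67, 77, 2, 8] cursor@67
After 6 (insert_before(98)): list=[98, 67, 77, 2, 8] cursor@67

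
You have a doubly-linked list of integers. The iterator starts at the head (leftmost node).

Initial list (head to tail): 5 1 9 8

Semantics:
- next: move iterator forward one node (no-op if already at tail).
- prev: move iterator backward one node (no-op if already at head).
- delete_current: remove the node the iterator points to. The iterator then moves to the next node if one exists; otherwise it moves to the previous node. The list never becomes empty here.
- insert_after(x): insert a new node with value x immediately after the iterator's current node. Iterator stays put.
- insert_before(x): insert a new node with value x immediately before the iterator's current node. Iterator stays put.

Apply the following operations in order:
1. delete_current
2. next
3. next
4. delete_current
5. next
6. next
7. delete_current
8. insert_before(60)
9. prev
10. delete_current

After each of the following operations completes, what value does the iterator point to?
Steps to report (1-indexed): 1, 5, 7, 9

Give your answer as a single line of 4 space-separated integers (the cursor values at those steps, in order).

After 1 (delete_current): list=[1, 9, 8] cursor@1
After 2 (next): list=[1, 9, 8] cursor@9
After 3 (next): list=[1, 9, 8] cursor@8
After 4 (delete_current): list=[1, 9] cursor@9
After 5 (next): list=[1, 9] cursor@9
After 6 (next): list=[1, 9] cursor@9
After 7 (delete_current): list=[1] cursor@1
After 8 (insert_before(60)): list=[60, 1] cursor@1
After 9 (prev): list=[60, 1] cursor@60
After 10 (delete_current): list=[1] cursor@1

Answer: 1 9 1 60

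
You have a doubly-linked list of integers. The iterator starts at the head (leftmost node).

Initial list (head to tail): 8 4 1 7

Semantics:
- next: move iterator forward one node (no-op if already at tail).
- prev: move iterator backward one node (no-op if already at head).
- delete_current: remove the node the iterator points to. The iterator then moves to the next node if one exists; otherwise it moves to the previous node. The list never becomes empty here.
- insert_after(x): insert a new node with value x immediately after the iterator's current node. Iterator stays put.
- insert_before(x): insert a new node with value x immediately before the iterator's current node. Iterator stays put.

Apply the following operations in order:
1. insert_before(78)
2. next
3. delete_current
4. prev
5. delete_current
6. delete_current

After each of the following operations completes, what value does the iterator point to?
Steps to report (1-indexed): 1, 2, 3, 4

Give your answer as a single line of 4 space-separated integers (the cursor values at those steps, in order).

Answer: 8 4 1 8

Derivation:
After 1 (insert_before(78)): list=[78, 8, 4, 1, 7] cursor@8
After 2 (next): list=[78, 8, 4, 1, 7] cursor@4
After 3 (delete_current): list=[78, 8, 1, 7] cursor@1
After 4 (prev): list=[78, 8, 1, 7] cursor@8
After 5 (delete_current): list=[78, 1, 7] cursor@1
After 6 (delete_current): list=[78, 7] cursor@7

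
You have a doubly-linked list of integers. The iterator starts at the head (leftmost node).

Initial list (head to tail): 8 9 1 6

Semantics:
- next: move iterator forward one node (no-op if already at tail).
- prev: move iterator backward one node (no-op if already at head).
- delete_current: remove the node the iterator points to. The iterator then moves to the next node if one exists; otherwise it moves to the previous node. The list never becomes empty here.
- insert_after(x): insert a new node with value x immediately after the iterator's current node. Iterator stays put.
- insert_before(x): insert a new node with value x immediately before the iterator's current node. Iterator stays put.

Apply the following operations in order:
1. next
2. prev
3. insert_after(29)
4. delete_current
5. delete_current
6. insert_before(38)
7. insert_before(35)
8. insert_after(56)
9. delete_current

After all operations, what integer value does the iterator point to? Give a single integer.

After 1 (next): list=[8, 9, 1, 6] cursor@9
After 2 (prev): list=[8, 9, 1, 6] cursor@8
After 3 (insert_after(29)): list=[8, 29, 9, 1, 6] cursor@8
After 4 (delete_current): list=[29, 9, 1, 6] cursor@29
After 5 (delete_current): list=[9, 1, 6] cursor@9
After 6 (insert_before(38)): list=[38, 9, 1, 6] cursor@9
After 7 (insert_before(35)): list=[38, 35, 9, 1, 6] cursor@9
After 8 (insert_after(56)): list=[38, 35, 9, 56, 1, 6] cursor@9
After 9 (delete_current): list=[38, 35, 56, 1, 6] cursor@56

Answer: 56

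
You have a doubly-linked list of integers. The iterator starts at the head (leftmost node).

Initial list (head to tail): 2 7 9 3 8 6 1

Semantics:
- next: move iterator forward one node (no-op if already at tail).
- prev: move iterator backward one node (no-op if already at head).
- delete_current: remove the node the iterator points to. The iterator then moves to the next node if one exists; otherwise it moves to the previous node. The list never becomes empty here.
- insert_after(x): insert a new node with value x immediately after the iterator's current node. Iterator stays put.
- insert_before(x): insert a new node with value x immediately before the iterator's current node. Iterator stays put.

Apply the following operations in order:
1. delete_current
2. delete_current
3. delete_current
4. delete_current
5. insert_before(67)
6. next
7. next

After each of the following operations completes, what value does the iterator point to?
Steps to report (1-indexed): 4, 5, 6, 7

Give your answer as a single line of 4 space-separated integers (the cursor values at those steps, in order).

After 1 (delete_current): list=[7, 9, 3, 8, 6, 1] cursor@7
After 2 (delete_current): list=[9, 3, 8, 6, 1] cursor@9
After 3 (delete_current): list=[3, 8, 6, 1] cursor@3
After 4 (delete_current): list=[8, 6, 1] cursor@8
After 5 (insert_before(67)): list=[67, 8, 6, 1] cursor@8
After 6 (next): list=[67, 8, 6, 1] cursor@6
After 7 (next): list=[67, 8, 6, 1] cursor@1

Answer: 8 8 6 1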